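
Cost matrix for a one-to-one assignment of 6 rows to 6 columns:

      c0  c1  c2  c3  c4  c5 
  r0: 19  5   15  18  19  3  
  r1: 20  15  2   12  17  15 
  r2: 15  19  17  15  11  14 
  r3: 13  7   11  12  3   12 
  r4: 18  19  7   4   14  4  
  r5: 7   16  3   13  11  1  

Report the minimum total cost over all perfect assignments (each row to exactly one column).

optimal assignment: row0→col1 (cost 5), row1→col2 (cost 2), row2→col0 (cost 15), row3→col4 (cost 3), row4→col3 (cost 4), row5→col5 (cost 1)
total = 5 + 2 + 15 + 3 + 4 + 1 = 30

Minimum assignment cost: 30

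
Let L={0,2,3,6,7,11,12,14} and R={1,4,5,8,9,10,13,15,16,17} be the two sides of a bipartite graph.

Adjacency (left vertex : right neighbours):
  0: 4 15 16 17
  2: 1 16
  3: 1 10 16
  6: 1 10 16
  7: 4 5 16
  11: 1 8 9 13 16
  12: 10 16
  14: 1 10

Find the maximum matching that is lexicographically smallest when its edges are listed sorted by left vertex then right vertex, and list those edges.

Lex-smallest maximum matching: {(0,4), (2,1), (3,10), (6,16), (7,5), (11,8)}

|M| = 6 (so the lex-smallest maximum matching has 6 edges)
process left vertices in ascending order; for each, take the smallest-labelled available neighbour that still permits 6 edges overall, or leave it unmatched if none does
lex-smallest matching: {0-4, 2-1, 3-10, 6-16, 7-5, 11-8}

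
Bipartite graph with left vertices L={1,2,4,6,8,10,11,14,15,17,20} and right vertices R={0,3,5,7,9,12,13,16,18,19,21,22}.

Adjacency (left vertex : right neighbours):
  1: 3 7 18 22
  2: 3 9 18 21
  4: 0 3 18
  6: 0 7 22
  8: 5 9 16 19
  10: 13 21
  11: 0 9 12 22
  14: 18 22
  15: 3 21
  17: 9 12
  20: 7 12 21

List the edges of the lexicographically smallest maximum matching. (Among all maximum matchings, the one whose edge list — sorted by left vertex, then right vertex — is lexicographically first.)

Lex-smallest maximum matching: {(1,3), (2,9), (4,0), (6,7), (8,5), (10,13), (11,22), (14,18), (15,21), (17,12)}

|M| = 10 (so the lex-smallest maximum matching has 10 edges)
process left vertices in ascending order; for each, take the smallest-labelled available neighbour that still permits 10 edges overall, or leave it unmatched if none does
lex-smallest matching: {1-3, 2-9, 4-0, 6-7, 8-5, 10-13, 11-22, 14-18, 15-21, 17-12}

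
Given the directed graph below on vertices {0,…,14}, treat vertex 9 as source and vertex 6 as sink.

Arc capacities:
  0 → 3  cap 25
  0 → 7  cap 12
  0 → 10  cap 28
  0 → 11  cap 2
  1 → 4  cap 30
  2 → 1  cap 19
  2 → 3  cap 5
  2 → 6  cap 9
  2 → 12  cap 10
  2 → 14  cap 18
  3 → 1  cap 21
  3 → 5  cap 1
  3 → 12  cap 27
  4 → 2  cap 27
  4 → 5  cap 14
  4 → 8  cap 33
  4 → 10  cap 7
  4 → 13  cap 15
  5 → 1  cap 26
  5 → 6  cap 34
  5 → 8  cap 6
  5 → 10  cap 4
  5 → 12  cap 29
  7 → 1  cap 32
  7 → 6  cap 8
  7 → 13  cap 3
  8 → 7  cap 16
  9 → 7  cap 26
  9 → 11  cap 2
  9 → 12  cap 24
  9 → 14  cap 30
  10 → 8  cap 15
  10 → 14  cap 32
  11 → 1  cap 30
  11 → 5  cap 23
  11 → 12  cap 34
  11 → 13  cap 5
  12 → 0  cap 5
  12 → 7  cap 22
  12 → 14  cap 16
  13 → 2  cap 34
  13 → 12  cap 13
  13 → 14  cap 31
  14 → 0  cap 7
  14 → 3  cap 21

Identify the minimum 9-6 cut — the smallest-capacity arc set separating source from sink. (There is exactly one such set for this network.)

augment #1: 9→7→6 push 8
augment #2: 9→11→5→6 push 2
augment #3: 9→7→13→2→6 push 3
augment #4: 9→14→3→5→6 push 1
augment #5: 9→7→1→4→2→6 push 6
augment #6: 9→7→1→4→5→6 push 9
augment #7: 9→12→0→11→5→6 push 2
augment #8: 9→12→7→1→4→5→6 push 5
max flow = 36; residual-reachable set from 9 gives S-side
cut edges (S→T): {(0,11), (2,6), (3,5), (4,5), (7,6), (9,11)} total cap 36

Min-cut arcs: {(0,11), (2,6), (3,5), (4,5), (7,6), (9,11)} (total capacity 36)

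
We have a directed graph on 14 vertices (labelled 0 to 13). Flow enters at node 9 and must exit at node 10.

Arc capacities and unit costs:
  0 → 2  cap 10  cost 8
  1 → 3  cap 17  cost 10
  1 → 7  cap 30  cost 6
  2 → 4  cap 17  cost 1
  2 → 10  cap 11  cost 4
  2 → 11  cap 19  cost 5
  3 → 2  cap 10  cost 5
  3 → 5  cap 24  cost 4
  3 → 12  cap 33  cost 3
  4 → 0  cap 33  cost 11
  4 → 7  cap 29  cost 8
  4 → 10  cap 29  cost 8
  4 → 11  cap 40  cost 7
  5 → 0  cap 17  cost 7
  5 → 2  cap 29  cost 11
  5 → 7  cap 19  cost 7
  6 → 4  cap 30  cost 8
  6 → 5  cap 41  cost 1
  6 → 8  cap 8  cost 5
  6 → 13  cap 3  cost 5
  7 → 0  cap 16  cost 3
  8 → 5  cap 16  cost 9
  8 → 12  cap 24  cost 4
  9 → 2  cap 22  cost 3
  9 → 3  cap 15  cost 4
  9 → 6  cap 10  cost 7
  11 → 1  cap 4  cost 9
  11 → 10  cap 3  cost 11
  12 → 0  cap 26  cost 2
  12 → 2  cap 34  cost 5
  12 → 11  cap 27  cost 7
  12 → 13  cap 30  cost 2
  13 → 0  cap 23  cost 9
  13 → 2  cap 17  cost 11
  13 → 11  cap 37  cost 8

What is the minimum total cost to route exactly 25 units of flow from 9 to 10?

Minimum cost for 25 units: 263

shortest-cost path #1: 9→2→10 push 11 @ unit cost 7 (adds 77)
shortest-cost path #2: 9→2→4→10 push 11 @ unit cost 12 (adds 132)
shortest-cost path #3: 9→3→2→4→10 push 3 @ unit cost 18 (adds 54)
total cost = 263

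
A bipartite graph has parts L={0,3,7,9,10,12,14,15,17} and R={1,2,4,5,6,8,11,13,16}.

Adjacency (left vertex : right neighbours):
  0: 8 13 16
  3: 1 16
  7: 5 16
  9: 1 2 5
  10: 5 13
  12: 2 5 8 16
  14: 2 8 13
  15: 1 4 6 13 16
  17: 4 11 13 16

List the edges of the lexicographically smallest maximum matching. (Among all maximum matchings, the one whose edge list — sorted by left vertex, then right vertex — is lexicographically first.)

|M| = 8 (so the lex-smallest maximum matching has 8 edges)
process left vertices in ascending order; for each, take the smallest-labelled available neighbour that still permits 8 edges overall, or leave it unmatched if none does
lex-smallest matching: {0-8, 3-1, 7-5, 9-2, 10-13, 12-16, 15-4, 17-11}

Lex-smallest maximum matching: {(0,8), (3,1), (7,5), (9,2), (10,13), (12,16), (15,4), (17,11)}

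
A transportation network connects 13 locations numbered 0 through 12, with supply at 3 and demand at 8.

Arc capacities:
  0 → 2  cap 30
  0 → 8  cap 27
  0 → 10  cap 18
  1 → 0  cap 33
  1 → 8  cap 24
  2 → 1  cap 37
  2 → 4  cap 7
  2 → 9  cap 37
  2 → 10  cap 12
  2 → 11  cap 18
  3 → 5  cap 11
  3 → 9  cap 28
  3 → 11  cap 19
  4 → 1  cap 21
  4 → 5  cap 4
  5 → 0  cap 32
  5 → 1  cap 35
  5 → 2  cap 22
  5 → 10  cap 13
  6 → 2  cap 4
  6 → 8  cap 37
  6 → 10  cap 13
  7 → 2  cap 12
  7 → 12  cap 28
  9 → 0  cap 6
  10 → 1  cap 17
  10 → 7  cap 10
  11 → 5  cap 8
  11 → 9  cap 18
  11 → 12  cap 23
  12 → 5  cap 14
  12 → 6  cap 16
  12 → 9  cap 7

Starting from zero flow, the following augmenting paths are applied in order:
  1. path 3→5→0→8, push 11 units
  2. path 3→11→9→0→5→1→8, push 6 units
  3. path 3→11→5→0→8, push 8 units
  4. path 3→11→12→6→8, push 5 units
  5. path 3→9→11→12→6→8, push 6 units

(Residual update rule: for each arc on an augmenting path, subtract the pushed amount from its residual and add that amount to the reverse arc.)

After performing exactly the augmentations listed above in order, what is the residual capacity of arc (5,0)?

after path 1 (3→5→0→8, push 11): res(5,0)=21
after path 2 (3→11→9→0→5→1→8, push 6): res(5,0)=27
after path 3 (3→11→5→0→8, push 8): res(5,0)=19
after path 4 (3→11→12→6→8, push 5): res(5,0)=19
after path 5 (3→9→11→12→6→8, push 6): res(5,0)=19

Residual capacity of (5,0): 19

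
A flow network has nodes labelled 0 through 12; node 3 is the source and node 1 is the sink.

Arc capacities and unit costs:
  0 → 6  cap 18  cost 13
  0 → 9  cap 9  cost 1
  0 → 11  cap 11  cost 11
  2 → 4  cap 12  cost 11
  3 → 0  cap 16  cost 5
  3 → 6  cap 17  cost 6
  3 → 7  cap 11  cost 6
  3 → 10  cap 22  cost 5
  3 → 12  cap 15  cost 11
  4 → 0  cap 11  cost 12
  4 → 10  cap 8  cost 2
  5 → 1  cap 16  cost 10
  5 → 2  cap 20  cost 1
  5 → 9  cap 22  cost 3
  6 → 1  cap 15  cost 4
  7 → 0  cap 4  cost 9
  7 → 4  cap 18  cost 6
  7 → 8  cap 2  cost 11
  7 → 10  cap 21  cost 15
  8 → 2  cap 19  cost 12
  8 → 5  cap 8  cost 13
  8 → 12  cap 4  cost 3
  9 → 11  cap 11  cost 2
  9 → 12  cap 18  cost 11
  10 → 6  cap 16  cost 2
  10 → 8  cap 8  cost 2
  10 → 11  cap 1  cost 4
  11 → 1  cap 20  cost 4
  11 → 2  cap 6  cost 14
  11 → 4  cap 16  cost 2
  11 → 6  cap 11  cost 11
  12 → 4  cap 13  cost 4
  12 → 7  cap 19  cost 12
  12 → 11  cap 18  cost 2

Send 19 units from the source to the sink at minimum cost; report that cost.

Minimum cost for 19 units: 198

shortest-cost path #1: 3→6→1 push 15 @ unit cost 10 (adds 150)
shortest-cost path #2: 3→0→9→11→1 push 4 @ unit cost 12 (adds 48)
total cost = 198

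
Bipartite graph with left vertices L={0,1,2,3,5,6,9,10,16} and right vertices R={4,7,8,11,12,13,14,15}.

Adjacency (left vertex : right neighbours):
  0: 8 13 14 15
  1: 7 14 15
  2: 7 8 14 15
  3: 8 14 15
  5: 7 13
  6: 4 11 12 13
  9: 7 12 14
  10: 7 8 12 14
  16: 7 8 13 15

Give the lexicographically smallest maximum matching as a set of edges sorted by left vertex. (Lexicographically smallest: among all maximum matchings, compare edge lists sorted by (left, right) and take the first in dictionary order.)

|M| = 7 (so the lex-smallest maximum matching has 7 edges)
process left vertices in ascending order; for each, take the smallest-labelled available neighbour that still permits 7 edges overall, or leave it unmatched if none does
lex-smallest matching: {0-8, 1-7, 2-14, 3-15, 5-13, 6-4, 9-12}

Lex-smallest maximum matching: {(0,8), (1,7), (2,14), (3,15), (5,13), (6,4), (9,12)}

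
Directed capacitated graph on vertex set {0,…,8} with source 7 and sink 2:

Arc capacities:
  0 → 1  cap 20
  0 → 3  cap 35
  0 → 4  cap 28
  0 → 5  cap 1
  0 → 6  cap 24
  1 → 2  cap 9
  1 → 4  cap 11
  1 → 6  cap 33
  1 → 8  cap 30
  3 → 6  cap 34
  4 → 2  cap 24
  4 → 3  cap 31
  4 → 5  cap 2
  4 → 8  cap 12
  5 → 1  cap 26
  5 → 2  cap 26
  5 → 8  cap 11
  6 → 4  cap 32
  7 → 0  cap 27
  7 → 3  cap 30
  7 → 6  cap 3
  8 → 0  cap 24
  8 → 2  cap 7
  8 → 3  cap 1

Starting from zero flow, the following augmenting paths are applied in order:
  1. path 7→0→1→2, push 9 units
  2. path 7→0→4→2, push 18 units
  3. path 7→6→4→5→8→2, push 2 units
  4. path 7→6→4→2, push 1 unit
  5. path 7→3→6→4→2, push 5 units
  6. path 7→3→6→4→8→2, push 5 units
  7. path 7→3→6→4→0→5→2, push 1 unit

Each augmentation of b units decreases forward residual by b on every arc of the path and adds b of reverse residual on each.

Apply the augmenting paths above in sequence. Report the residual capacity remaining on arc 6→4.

after path 1 (7→0→1→2, push 9): res(6,4)=32
after path 2 (7→0→4→2, push 18): res(6,4)=32
after path 3 (7→6→4→5→8→2, push 2): res(6,4)=30
after path 4 (7→6→4→2, push 1): res(6,4)=29
after path 5 (7→3→6→4→2, push 5): res(6,4)=24
after path 6 (7→3→6→4→8→2, push 5): res(6,4)=19
after path 7 (7→3→6→4→0→5→2, push 1): res(6,4)=18

Residual capacity of (6,4): 18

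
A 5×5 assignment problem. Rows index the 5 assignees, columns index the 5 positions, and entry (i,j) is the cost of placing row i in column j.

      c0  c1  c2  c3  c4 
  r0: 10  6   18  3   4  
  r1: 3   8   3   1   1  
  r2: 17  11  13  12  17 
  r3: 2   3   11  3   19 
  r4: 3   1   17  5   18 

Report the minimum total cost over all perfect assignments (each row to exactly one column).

optimal assignment: row0→col3 (cost 3), row1→col4 (cost 1), row2→col2 (cost 13), row3→col0 (cost 2), row4→col1 (cost 1)
total = 3 + 1 + 13 + 2 + 1 = 20

Minimum assignment cost: 20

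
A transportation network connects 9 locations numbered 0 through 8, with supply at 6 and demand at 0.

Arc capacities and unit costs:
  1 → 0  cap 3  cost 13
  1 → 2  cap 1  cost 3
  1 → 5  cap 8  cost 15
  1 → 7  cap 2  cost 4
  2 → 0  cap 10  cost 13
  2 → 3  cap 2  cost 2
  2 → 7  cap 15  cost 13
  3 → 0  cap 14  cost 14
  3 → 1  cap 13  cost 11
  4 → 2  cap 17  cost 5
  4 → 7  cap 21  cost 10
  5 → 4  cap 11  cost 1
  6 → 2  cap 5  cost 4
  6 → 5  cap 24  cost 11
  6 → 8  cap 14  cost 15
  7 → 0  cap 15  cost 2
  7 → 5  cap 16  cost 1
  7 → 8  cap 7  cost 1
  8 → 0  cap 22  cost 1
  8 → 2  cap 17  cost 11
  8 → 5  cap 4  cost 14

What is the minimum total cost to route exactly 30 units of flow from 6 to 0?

shortest-cost path #1: 6→8→0 push 14 @ unit cost 16 (adds 224)
shortest-cost path #2: 6→2→0 push 5 @ unit cost 17 (adds 85)
shortest-cost path #3: 6→5→4→7→0 push 11 @ unit cost 24 (adds 264)
total cost = 573

Minimum cost for 30 units: 573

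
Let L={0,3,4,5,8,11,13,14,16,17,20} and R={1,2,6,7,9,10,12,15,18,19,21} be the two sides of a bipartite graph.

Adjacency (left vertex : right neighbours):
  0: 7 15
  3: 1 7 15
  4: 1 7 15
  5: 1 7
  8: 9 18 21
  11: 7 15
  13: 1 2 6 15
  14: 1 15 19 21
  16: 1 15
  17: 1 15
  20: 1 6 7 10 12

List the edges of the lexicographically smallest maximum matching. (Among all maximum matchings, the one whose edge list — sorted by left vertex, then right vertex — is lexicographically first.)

|M| = 7 (so the lex-smallest maximum matching has 7 edges)
process left vertices in ascending order; for each, take the smallest-labelled available neighbour that still permits 7 edges overall, or leave it unmatched if none does
lex-smallest matching: {0-7, 3-1, 4-15, 8-9, 13-2, 14-19, 20-6}

Lex-smallest maximum matching: {(0,7), (3,1), (4,15), (8,9), (13,2), (14,19), (20,6)}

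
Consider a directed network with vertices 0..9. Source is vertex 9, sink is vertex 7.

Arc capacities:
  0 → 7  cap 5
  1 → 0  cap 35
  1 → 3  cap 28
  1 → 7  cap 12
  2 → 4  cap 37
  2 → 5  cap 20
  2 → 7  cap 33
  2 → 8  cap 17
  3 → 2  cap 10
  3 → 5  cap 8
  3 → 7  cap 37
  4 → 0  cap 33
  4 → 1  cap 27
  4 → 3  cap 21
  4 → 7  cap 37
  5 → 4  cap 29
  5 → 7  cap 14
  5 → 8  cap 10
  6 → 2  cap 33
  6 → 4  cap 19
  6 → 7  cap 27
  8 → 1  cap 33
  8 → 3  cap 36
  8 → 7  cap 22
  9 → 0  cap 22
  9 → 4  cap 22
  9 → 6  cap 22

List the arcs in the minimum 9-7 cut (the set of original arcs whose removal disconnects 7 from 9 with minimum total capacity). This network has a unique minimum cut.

augment #1: 9→0→7 push 5
augment #2: 9→4→7 push 22
augment #3: 9→6→7 push 22
max flow = 49; residual-reachable set from 9 gives S-side
cut edges (S→T): {(0,7), (9,4), (9,6)} total cap 49

Min-cut arcs: {(0,7), (9,4), (9,6)} (total capacity 49)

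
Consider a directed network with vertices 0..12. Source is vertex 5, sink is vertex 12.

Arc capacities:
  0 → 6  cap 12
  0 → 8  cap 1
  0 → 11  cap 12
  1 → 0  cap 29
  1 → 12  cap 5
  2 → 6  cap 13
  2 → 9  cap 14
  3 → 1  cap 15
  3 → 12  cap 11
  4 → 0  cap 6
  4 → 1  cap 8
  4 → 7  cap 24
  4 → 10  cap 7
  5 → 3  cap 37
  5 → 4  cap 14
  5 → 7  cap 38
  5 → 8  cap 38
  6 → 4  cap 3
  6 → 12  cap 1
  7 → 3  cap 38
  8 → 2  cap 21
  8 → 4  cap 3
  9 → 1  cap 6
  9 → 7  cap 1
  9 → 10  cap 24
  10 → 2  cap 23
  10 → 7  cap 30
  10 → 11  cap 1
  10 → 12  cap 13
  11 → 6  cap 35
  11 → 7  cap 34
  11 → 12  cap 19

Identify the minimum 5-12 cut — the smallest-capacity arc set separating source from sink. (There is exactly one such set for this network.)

augment #1: 5→3→12 push 11
augment #2: 5→3→1→12 push 5
augment #3: 5→4→10→12 push 7
augment #4: 5→4→0→6→12 push 1
augment #5: 5→4→0→11→12 push 5
augment #6: 5→3→1→0→11→12 push 7
augment #7: 5→8→2→9→10→12 push 6
augment #8: 5→8→2→9→10→11→12 push 1
max flow = 43; residual-reachable set from 5 gives S-side
cut edges (S→T): {(0,11), (1,12), (3,12), (6,12), (10,11), (10,12)} total cap 43

Min-cut arcs: {(0,11), (1,12), (3,12), (6,12), (10,11), (10,12)} (total capacity 43)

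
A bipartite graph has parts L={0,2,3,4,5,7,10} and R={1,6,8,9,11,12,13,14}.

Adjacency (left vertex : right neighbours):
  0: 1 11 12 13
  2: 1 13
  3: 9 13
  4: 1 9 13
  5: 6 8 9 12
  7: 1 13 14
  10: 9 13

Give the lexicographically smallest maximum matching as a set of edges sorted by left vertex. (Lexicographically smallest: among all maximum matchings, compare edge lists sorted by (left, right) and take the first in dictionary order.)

Lex-smallest maximum matching: {(0,11), (2,1), (3,9), (4,13), (5,6), (7,14)}

|M| = 6 (so the lex-smallest maximum matching has 6 edges)
process left vertices in ascending order; for each, take the smallest-labelled available neighbour that still permits 6 edges overall, or leave it unmatched if none does
lex-smallest matching: {0-11, 2-1, 3-9, 4-13, 5-6, 7-14}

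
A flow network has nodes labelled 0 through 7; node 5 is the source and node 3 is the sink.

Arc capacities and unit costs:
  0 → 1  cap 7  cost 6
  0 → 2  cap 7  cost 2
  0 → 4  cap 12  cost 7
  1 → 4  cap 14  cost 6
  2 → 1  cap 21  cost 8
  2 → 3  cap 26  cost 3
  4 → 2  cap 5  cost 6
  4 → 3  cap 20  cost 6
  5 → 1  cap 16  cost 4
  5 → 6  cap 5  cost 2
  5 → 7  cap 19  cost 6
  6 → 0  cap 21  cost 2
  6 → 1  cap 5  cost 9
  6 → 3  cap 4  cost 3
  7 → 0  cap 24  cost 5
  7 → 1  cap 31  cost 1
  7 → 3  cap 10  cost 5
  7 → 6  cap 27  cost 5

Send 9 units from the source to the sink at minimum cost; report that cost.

Minimum cost for 9 units: 73

shortest-cost path #1: 5→6→3 push 4 @ unit cost 5 (adds 20)
shortest-cost path #2: 5→6→0→2→3 push 1 @ unit cost 9 (adds 9)
shortest-cost path #3: 5→7→3 push 4 @ unit cost 11 (adds 44)
total cost = 73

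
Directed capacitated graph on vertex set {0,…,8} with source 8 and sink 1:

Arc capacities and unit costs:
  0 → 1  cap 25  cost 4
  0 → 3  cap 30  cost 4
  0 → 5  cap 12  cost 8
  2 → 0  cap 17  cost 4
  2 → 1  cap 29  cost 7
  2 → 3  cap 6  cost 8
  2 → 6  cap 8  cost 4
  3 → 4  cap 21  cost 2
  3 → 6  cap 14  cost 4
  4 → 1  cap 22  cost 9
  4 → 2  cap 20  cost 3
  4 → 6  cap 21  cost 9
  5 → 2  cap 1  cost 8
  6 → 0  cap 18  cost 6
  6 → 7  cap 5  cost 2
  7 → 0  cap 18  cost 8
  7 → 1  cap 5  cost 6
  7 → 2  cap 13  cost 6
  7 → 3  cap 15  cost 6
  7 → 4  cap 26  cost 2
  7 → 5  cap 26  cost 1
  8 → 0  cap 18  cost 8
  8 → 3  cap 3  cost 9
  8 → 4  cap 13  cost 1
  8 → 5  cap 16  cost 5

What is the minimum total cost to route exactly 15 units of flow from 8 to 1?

Minimum cost for 15 units: 154

shortest-cost path #1: 8→4→1 push 13 @ unit cost 10 (adds 130)
shortest-cost path #2: 8→0→1 push 2 @ unit cost 12 (adds 24)
total cost = 154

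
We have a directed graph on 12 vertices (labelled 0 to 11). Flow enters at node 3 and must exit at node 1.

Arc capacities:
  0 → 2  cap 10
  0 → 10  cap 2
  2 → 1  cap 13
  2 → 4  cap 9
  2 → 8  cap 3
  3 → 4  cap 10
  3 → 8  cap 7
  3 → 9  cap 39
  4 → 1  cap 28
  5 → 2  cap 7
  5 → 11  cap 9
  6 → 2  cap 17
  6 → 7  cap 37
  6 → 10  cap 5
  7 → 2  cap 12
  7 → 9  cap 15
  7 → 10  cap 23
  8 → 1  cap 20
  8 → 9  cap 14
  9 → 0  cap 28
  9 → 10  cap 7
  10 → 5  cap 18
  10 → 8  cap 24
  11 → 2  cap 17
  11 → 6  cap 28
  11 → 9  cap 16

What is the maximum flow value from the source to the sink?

Maximum flow value: 36

augment #1: 3→4→1 bottleneck 10, total now 10
augment #2: 3→8→1 bottleneck 7, total now 17
augment #3: 3→9→0→2→1 bottleneck 10, total now 27
augment #4: 3→9→10→8→1 bottleneck 7, total now 34
augment #5: 3→9→0→10→8→1 bottleneck 2, total now 36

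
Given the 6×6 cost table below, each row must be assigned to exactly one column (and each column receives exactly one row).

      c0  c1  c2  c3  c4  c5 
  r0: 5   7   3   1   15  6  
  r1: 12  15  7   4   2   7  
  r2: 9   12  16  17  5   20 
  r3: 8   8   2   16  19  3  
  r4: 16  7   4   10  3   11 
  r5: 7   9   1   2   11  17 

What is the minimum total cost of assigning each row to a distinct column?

optimal assignment: row0→col3 (cost 1), row1→col4 (cost 2), row2→col0 (cost 9), row3→col5 (cost 3), row4→col1 (cost 7), row5→col2 (cost 1)
total = 1 + 2 + 9 + 3 + 7 + 1 = 23

Minimum assignment cost: 23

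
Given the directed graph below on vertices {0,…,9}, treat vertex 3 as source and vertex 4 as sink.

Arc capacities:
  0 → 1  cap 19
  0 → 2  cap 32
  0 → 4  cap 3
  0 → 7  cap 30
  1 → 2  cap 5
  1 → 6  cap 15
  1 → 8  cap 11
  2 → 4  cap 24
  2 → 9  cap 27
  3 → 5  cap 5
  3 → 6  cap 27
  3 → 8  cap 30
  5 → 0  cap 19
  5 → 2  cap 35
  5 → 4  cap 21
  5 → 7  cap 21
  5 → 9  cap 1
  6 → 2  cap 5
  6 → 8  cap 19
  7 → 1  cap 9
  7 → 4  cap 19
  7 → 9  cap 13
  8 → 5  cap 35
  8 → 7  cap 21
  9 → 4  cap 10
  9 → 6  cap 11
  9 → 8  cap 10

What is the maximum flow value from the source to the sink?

Maximum flow value: 59

augment #1: 3→5→4 bottleneck 5, total now 5
augment #2: 3→6→2→4 bottleneck 5, total now 10
augment #3: 3→8→5→4 bottleneck 16, total now 26
augment #4: 3→8→7→4 bottleneck 14, total now 40
augment #5: 3→6→8→7→4 bottleneck 5, total now 45
augment #6: 3→6→8→5→0→4 bottleneck 3, total now 48
augment #7: 3→6→8→5→2→4 bottleneck 11, total now 59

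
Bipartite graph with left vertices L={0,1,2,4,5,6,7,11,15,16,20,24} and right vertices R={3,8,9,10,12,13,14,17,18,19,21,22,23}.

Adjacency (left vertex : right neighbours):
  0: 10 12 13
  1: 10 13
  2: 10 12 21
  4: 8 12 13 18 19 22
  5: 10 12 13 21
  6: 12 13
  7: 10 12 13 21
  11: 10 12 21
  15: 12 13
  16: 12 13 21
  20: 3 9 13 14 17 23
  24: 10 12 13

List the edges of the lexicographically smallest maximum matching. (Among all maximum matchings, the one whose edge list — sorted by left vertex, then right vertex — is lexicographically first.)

|M| = 6 (so the lex-smallest maximum matching has 6 edges)
process left vertices in ascending order; for each, take the smallest-labelled available neighbour that still permits 6 edges overall, or leave it unmatched if none does
lex-smallest matching: {0-10, 1-13, 2-12, 4-8, 5-21, 20-3}

Lex-smallest maximum matching: {(0,10), (1,13), (2,12), (4,8), (5,21), (20,3)}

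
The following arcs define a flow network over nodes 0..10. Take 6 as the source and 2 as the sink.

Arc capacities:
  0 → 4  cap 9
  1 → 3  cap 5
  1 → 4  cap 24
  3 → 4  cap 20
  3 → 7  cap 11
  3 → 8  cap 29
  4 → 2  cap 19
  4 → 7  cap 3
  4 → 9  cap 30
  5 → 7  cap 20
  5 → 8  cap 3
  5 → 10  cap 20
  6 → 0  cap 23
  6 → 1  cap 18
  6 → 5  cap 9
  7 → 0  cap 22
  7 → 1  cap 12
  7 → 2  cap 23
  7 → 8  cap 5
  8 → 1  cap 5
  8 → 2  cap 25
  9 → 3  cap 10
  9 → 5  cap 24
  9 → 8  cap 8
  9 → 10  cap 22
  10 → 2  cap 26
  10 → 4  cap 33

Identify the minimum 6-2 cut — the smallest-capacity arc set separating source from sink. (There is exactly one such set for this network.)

Min-cut arcs: {(0,4), (6,1), (6,5)} (total capacity 36)

augment #1: 6→0→4→2 push 9
augment #2: 6→1→4→2 push 10
augment #3: 6→5→7→2 push 9
augment #4: 6→1→3→7→2 push 5
augment #5: 6→1→4→7→2 push 3
max flow = 36; residual-reachable set from 6 gives S-side
cut edges (S→T): {(0,4), (6,1), (6,5)} total cap 36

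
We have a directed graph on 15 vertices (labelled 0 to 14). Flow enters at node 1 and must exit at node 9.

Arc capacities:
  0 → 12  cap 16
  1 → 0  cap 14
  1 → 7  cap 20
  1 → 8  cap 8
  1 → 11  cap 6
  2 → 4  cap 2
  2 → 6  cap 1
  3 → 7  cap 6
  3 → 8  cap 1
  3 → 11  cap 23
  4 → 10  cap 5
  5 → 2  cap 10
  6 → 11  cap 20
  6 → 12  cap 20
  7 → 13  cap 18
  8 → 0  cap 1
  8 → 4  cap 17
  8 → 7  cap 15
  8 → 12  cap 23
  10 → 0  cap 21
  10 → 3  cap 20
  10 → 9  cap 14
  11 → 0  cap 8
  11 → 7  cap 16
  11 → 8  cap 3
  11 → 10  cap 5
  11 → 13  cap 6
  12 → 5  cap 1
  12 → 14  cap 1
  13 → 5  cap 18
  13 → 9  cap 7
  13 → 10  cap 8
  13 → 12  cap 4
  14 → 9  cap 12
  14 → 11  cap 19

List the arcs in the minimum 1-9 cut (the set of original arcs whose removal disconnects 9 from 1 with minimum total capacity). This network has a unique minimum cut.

Min-cut arcs: {(10,9), (12,14), (13,9)} (total capacity 22)

augment #1: 1→7→13→9 push 7
augment #2: 1→11→10→9 push 5
augment #3: 1→0→12→14→9 push 1
augment #4: 1→7→13→10→9 push 8
augment #5: 1→8→4→10→9 push 1
max flow = 22; residual-reachable set from 1 gives S-side
cut edges (S→T): {(10,9), (12,14), (13,9)} total cap 22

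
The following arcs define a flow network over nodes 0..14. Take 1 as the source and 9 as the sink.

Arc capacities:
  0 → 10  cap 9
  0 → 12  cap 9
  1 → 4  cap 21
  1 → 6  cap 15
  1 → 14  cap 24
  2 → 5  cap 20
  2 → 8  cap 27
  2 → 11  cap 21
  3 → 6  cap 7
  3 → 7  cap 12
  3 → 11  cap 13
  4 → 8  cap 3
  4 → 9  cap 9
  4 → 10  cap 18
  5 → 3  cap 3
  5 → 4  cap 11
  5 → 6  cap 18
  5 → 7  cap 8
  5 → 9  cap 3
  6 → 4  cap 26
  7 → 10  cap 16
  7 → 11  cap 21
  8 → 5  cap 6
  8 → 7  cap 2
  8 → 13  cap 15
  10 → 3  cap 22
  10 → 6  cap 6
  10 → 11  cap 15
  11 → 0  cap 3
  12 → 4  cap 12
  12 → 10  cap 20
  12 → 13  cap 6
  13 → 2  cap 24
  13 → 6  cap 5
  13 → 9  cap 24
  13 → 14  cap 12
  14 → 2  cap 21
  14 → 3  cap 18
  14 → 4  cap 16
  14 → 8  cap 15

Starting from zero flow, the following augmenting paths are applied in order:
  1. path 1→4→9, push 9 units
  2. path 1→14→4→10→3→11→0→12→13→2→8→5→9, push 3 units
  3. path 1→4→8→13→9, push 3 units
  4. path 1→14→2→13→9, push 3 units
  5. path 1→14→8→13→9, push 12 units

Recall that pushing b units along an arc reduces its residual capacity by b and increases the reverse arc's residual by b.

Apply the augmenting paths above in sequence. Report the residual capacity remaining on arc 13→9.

Residual capacity of (13,9): 6

after path 1 (1→4→9, push 9): res(13,9)=24
after path 2 (1→14→4→10→3→11→0→12→13→2→8→5→9, push 3): res(13,9)=24
after path 3 (1→4→8→13→9, push 3): res(13,9)=21
after path 4 (1→14→2→13→9, push 3): res(13,9)=18
after path 5 (1→14→8→13→9, push 12): res(13,9)=6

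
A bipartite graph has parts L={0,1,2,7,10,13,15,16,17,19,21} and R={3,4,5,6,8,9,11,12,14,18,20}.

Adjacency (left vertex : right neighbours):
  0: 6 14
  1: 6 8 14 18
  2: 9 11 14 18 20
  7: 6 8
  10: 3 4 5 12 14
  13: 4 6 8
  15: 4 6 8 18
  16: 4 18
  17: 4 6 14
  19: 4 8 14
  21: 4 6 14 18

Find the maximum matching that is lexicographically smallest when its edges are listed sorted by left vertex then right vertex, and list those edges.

Lex-smallest maximum matching: {(0,6), (1,8), (2,9), (10,3), (13,4), (15,18), (17,14)}

|M| = 7 (so the lex-smallest maximum matching has 7 edges)
process left vertices in ascending order; for each, take the smallest-labelled available neighbour that still permits 7 edges overall, or leave it unmatched if none does
lex-smallest matching: {0-6, 1-8, 2-9, 10-3, 13-4, 15-18, 17-14}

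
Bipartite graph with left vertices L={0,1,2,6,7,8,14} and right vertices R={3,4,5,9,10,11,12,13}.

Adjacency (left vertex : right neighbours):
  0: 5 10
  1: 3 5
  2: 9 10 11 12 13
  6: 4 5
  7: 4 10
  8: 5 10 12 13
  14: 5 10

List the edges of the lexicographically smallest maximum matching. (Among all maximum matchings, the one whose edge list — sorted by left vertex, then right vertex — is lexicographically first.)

|M| = 6 (so the lex-smallest maximum matching has 6 edges)
process left vertices in ascending order; for each, take the smallest-labelled available neighbour that still permits 6 edges overall, or leave it unmatched if none does
lex-smallest matching: {0-5, 1-3, 2-9, 6-4, 7-10, 8-12}

Lex-smallest maximum matching: {(0,5), (1,3), (2,9), (6,4), (7,10), (8,12)}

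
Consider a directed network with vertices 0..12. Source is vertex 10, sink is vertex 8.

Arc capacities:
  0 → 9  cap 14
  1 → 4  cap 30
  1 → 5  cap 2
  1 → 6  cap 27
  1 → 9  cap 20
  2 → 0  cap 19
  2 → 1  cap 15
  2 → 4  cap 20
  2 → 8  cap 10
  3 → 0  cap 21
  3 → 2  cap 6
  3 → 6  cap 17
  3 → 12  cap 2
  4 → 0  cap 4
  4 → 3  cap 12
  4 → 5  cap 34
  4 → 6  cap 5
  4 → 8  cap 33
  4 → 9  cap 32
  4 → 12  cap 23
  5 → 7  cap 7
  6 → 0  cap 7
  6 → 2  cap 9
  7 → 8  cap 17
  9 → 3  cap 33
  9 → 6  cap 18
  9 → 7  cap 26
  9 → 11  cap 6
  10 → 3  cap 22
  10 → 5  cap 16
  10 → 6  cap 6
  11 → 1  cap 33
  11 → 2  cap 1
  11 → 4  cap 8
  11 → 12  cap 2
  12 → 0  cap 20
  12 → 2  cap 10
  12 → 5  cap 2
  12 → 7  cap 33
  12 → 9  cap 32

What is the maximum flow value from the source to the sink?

augment #1: 10→3→2→8 bottleneck 6, total now 6
augment #2: 10→5→7→8 bottleneck 7, total now 13
augment #3: 10→6→2→8 bottleneck 4, total now 17
augment #4: 10→3→12→7→8 bottleneck 2, total now 19
augment #5: 10→6→2→4→8 bottleneck 2, total now 21
augment #6: 10→3→0→9→7→8 bottleneck 8, total now 29
augment #7: 10→3→6→2→4→8 bottleneck 3, total now 32
augment #8: 10→3→0→9→11→4→8 bottleneck 3, total now 35

Maximum flow value: 35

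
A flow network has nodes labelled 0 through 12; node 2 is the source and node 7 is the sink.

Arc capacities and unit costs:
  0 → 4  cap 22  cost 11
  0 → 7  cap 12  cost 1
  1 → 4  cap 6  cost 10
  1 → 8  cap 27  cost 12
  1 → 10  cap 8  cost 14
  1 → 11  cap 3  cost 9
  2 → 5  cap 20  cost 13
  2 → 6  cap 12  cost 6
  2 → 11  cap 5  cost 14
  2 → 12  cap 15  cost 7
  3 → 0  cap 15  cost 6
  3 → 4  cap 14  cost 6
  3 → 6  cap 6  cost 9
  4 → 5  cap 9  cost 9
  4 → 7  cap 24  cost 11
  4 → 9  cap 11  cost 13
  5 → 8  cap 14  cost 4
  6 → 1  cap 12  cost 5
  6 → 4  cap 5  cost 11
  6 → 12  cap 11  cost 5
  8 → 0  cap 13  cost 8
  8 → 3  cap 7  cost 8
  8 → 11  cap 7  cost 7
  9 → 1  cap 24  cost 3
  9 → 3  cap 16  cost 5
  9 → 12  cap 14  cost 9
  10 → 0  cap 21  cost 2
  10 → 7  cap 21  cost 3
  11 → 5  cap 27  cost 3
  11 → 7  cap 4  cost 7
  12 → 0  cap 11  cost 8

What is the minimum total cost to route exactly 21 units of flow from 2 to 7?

Minimum cost for 21 units: 426

shortest-cost path #1: 2→12→0→7 push 11 @ unit cost 16 (adds 176)
shortest-cost path #2: 2→11→7 push 4 @ unit cost 21 (adds 84)
shortest-cost path #3: 2→5→8→0→7 push 1 @ unit cost 26 (adds 26)
shortest-cost path #4: 2→6→4→7 push 5 @ unit cost 28 (adds 140)
total cost = 426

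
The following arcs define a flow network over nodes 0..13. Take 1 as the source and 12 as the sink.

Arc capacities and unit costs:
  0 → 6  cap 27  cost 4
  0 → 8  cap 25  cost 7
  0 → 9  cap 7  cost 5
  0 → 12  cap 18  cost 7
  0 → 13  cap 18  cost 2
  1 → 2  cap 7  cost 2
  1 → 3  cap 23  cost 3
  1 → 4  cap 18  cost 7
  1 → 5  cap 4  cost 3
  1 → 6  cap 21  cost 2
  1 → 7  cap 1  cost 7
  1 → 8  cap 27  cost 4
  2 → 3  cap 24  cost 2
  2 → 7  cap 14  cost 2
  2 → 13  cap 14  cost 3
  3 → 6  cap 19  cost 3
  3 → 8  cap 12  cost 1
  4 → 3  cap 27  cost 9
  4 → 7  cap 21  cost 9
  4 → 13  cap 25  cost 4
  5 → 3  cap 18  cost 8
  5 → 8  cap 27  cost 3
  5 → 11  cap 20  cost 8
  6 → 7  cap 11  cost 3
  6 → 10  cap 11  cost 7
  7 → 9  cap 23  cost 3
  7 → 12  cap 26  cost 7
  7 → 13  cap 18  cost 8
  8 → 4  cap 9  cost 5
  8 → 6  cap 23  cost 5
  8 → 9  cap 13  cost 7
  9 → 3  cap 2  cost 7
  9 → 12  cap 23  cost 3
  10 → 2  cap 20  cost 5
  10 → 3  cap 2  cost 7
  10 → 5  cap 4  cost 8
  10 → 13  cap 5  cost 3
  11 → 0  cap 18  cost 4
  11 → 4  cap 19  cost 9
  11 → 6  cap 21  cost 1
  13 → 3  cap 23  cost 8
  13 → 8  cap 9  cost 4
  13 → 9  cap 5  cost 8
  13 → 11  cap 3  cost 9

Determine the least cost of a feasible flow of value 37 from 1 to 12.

Minimum cost for 37 units: 506

shortest-cost path #1: 1→2→7→9→12 push 7 @ unit cost 10 (adds 70)
shortest-cost path #2: 1→6→7→9→12 push 11 @ unit cost 11 (adds 121)
shortest-cost path #3: 1→7→9→12 push 1 @ unit cost 13 (adds 13)
shortest-cost path #4: 1→8→9→12 push 4 @ unit cost 14 (adds 56)
shortest-cost path #5: 1→8→9→7→12 push 9 @ unit cost 15 (adds 135)
shortest-cost path #6: 1→5→11→0→12 push 4 @ unit cost 22 (adds 88)
shortest-cost path #7: 1→4→7→12 push 1 @ unit cost 23 (adds 23)
total cost = 506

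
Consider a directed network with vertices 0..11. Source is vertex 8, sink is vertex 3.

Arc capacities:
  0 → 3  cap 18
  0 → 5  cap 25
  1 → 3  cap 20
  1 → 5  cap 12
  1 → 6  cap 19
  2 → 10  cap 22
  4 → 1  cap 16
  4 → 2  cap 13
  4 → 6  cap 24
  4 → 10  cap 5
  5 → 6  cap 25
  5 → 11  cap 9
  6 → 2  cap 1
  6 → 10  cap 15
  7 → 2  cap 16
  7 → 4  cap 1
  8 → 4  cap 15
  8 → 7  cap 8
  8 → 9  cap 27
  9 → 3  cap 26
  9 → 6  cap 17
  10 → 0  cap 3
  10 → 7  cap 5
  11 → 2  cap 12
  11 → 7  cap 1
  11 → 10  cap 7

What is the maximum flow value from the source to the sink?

Maximum flow value: 45

augment #1: 8→9→3 bottleneck 26, total now 26
augment #2: 8→4→1→3 bottleneck 15, total now 41
augment #3: 8→7→4→1→3 bottleneck 1, total now 42
augment #4: 8→7→2→10→0→3 bottleneck 3, total now 45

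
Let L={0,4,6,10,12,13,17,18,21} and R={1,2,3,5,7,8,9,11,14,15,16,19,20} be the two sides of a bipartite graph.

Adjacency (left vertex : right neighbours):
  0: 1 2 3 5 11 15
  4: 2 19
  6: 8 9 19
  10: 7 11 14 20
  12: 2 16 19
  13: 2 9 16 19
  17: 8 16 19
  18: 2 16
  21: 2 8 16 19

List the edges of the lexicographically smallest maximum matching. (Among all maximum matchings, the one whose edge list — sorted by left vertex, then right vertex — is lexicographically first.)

|M| = 7 (so the lex-smallest maximum matching has 7 edges)
process left vertices in ascending order; for each, take the smallest-labelled available neighbour that still permits 7 edges overall, or leave it unmatched if none does
lex-smallest matching: {0-1, 4-2, 6-8, 10-7, 12-16, 13-9, 17-19}

Lex-smallest maximum matching: {(0,1), (4,2), (6,8), (10,7), (12,16), (13,9), (17,19)}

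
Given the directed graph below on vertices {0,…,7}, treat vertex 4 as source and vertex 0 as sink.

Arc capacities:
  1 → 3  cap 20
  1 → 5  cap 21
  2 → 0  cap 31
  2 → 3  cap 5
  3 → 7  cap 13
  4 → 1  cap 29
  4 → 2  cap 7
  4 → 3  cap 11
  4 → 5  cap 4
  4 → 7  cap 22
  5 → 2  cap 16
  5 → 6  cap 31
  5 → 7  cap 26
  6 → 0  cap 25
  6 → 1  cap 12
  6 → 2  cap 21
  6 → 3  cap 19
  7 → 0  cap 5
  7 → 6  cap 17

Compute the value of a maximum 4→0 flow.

augment #1: 4→2→0 bottleneck 7, total now 7
augment #2: 4→7→0 bottleneck 5, total now 12
augment #3: 4→5→2→0 bottleneck 4, total now 16
augment #4: 4→7→6→0 bottleneck 17, total now 33
augment #5: 4→1→5→2→0 bottleneck 12, total now 45
augment #6: 4→1→5→6→0 bottleneck 8, total now 53
augment #7: 4→1→5→6→2→0 bottleneck 1, total now 54

Maximum flow value: 54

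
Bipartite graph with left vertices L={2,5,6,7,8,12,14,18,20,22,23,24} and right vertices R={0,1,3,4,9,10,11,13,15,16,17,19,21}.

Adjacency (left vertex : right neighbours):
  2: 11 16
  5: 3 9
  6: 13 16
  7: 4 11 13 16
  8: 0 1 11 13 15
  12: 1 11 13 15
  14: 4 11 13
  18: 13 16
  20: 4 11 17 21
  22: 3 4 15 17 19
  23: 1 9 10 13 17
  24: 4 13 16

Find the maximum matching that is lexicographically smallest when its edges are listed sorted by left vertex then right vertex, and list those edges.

|M| = 10 (so the lex-smallest maximum matching has 10 edges)
process left vertices in ascending order; for each, take the smallest-labelled available neighbour that still permits 10 edges overall, or leave it unmatched if none does
lex-smallest matching: {2-11, 5-3, 6-13, 7-4, 8-0, 12-1, 18-16, 20-17, 22-15, 23-9}

Lex-smallest maximum matching: {(2,11), (5,3), (6,13), (7,4), (8,0), (12,1), (18,16), (20,17), (22,15), (23,9)}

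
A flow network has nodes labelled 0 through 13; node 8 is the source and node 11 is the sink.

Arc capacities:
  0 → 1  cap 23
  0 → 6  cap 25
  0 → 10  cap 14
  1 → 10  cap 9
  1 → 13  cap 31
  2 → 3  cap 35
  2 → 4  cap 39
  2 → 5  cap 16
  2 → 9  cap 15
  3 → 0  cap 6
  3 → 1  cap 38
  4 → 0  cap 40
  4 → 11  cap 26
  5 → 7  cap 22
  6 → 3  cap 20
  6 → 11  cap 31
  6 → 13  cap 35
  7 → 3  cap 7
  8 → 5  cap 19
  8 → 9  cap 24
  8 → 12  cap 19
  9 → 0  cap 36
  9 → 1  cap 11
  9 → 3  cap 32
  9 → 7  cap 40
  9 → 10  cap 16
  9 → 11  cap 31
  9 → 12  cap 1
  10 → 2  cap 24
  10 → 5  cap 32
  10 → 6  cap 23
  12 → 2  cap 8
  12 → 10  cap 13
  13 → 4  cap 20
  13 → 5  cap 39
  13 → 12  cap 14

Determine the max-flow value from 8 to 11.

augment #1: 8→9→11 bottleneck 24, total now 24
augment #2: 8→12→2→4→11 bottleneck 8, total now 32
augment #3: 8→12→10→6→11 bottleneck 11, total now 43
augment #4: 8→5→7→3→0→6→11 bottleneck 6, total now 49
augment #5: 8→5→7→3→1→10→6→11 bottleneck 1, total now 50

Maximum flow value: 50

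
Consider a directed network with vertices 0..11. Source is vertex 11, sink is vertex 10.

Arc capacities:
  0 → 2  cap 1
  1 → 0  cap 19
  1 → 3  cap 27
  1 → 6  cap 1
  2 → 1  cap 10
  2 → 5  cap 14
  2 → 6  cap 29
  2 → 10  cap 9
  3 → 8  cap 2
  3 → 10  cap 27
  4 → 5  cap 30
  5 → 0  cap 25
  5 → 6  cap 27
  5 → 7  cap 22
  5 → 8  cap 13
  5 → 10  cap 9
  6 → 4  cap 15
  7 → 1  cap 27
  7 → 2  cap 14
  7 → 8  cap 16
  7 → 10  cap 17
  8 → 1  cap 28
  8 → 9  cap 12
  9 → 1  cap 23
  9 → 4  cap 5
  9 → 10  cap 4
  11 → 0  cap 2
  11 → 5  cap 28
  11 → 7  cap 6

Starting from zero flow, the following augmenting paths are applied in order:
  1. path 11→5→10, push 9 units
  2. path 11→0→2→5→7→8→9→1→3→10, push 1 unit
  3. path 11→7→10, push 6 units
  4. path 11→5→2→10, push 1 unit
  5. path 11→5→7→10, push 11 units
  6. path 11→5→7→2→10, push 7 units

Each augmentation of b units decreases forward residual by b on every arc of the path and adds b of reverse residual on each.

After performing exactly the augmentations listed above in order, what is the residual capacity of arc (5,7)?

Residual capacity of (5,7): 3

after path 1 (11→5→10, push 9): res(5,7)=22
after path 2 (11→0→2→5→7→8→9→1→3→10, push 1): res(5,7)=21
after path 3 (11→7→10, push 6): res(5,7)=21
after path 4 (11→5→2→10, push 1): res(5,7)=21
after path 5 (11→5→7→10, push 11): res(5,7)=10
after path 6 (11→5→7→2→10, push 7): res(5,7)=3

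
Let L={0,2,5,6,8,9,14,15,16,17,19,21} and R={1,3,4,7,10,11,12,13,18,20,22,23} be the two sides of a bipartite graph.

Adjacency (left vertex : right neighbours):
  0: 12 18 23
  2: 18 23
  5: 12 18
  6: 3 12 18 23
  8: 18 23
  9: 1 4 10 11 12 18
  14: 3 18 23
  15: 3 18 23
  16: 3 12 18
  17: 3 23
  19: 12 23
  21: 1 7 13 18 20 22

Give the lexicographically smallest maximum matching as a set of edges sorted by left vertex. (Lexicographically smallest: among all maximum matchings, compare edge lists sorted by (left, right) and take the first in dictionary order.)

Lex-smallest maximum matching: {(0,12), (2,18), (6,3), (8,23), (9,1), (21,7)}

|M| = 6 (so the lex-smallest maximum matching has 6 edges)
process left vertices in ascending order; for each, take the smallest-labelled available neighbour that still permits 6 edges overall, or leave it unmatched if none does
lex-smallest matching: {0-12, 2-18, 6-3, 8-23, 9-1, 21-7}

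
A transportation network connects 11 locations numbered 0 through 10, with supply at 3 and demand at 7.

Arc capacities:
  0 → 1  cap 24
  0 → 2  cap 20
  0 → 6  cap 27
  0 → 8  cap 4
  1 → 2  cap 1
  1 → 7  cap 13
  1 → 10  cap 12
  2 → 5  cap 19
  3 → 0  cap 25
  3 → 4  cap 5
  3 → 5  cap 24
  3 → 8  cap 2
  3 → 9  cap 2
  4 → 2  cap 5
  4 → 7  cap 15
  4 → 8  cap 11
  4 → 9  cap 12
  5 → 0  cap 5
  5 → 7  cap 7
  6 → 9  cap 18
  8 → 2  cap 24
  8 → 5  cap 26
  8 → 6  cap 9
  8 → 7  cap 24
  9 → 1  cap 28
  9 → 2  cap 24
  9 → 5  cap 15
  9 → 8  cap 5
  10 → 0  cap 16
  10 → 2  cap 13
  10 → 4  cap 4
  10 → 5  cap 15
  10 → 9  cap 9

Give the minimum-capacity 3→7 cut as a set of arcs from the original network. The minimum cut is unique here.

augment #1: 3→4→7 push 5
augment #2: 3→5→7 push 7
augment #3: 3→8→7 push 2
augment #4: 3→0→1→7 push 13
augment #5: 3→0→8→7 push 4
augment #6: 3→9→8→7 push 2
augment #7: 3→0→1→10→4→7 push 4
augment #8: 3→0→6→9→8→7 push 3
max flow = 40; residual-reachable set from 3 gives S-side
cut edges (S→T): {(0,8), (1,7), (3,4), (3,8), (5,7), (9,8), (10,4)} total cap 40

Min-cut arcs: {(0,8), (1,7), (3,4), (3,8), (5,7), (9,8), (10,4)} (total capacity 40)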